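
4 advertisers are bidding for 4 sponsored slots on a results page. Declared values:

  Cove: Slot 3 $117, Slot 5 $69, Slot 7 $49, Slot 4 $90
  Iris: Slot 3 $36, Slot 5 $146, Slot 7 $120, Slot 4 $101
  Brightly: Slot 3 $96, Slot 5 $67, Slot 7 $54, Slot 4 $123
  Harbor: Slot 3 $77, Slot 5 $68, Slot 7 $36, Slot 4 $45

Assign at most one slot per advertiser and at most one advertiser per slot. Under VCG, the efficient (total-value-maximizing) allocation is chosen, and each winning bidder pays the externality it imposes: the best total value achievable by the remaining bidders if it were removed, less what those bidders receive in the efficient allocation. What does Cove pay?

Cove pays $35.

Efficient allocation: Cove→Slot 3 ($117), Iris→Slot 7 ($120), Brightly→Slot 4 ($123), Harbor→Slot 5 ($68); total welfare W = $428.
Cove receives Slot 3 at value $117, so the others get W − 117 = $311.
Without Cove: best allocation of the remaining 3 bidders over all 4 slots is Iris→Slot 5 ($146), Brightly→Slot 4 ($123), Harbor→Slot 3 ($77), total $346.
VCG payment = (others' best without Cove) − (others' welfare with Cove) = 346 − 311 = $35.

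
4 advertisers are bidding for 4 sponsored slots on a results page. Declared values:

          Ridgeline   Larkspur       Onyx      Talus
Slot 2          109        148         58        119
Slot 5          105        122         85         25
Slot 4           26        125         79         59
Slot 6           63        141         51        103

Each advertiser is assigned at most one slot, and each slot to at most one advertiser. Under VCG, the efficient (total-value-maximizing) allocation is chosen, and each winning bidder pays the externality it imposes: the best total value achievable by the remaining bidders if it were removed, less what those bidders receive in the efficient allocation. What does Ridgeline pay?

Ridgeline pays $6.

Efficient allocation: Ridgeline→Slot 5 ($105), Larkspur→Slot 6 ($141), Onyx→Slot 4 ($79), Talus→Slot 2 ($119); total welfare W = $444.
Ridgeline receives Slot 5 at value $105, so the others get W − 105 = $339.
Without Ridgeline: best allocation of the remaining 3 bidders over all 4 slots is Larkspur→Slot 6 ($141), Onyx→Slot 5 ($85), Talus→Slot 2 ($119), total $345.
VCG payment = (others' best without Ridgeline) − (others' welfare with Ridgeline) = 345 − 339 = $6.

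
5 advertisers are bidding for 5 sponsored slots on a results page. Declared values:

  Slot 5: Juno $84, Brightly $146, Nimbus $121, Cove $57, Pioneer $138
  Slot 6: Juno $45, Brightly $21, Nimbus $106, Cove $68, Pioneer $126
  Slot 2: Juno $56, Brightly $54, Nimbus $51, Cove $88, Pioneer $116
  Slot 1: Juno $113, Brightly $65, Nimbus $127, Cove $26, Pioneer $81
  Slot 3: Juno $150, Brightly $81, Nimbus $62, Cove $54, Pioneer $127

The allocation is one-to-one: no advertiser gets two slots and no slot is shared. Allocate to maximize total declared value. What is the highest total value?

Maximum total: $637

Optimal: Juno→Slot 3 ($150), Brightly→Slot 5 ($146), Nimbus→Slot 1 ($127), Cove→Slot 2 ($88), Pioneer→Slot 6 ($126) — total 150+146+127+88+126 = $637.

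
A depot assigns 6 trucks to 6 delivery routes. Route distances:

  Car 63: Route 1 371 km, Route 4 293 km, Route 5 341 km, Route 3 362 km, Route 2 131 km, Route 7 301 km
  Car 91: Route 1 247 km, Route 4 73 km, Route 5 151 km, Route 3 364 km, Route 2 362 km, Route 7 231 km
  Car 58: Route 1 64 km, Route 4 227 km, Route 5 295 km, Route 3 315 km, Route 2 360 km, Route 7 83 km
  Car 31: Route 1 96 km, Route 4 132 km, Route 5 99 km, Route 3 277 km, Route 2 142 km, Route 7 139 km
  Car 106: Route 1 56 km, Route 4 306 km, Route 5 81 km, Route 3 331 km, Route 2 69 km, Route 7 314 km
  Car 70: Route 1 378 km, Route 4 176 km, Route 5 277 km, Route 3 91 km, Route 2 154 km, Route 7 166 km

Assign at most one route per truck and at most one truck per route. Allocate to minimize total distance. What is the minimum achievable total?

Treat this as an assignment problem: match each truck to one route.
Optimal: Car 63→Route 2 (131 km), Car 91→Route 4 (73 km), Car 58→Route 7 (83 km), Car 31→Route 5 (99 km), Car 106→Route 1 (56 km), Car 70→Route 3 (91 km) — total 131+73+83+99+56+91 = 533 km.
Row-greedy (each truck in turn takes its cheapest remaining route) gives 772 km, worse by 239.
Checked against all permutations: 533 km is optimal.

Minimum total: 533 km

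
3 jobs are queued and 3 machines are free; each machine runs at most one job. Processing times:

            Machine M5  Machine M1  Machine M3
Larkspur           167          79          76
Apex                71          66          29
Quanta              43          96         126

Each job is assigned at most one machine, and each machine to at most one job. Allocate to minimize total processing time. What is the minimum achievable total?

This is a one-to-one assignment (minimum-cost bipartite matching).
Optimal: Larkspur→Machine M1 (79 min), Apex→Machine M3 (29 min), Quanta→Machine M5 (43 min) — total 79+29+43 = 151 min.
Column-greedy (each machine in turn goes to its cheapest remaining job) gives 185 min, worse by 34.
Next-best assignment: Larkspur→Machine M3, Apex→Machine M1, Quanta→Machine M5 = 185 min.
Checked against all permutations: 151 min is optimal.

Min total: 151 min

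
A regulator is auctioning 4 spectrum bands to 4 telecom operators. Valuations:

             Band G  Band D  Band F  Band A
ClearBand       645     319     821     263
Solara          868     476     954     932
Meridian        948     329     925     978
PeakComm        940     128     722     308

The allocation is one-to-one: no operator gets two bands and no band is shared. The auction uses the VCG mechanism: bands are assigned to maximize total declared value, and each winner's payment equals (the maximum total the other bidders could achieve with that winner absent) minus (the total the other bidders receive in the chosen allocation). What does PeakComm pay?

Efficient allocation: ClearBand→Band F ($821M), Solara→Band D ($476M), Meridian→Band A ($978M), PeakComm→Band G ($940M); total welfare W = $3215M.
PeakComm receives Band G at value $940M, so the others get W − 940 = $2275M.
Without PeakComm: best allocation of the remaining 3 bidders over all 4 bands is ClearBand→Band F ($821M), Solara→Band A ($932M), Meridian→Band G ($948M), total $2701M.
VCG payment = (others' best without PeakComm) − (others' welfare with PeakComm) = 2701 − 2275 = $426M.

PeakComm pays $426M.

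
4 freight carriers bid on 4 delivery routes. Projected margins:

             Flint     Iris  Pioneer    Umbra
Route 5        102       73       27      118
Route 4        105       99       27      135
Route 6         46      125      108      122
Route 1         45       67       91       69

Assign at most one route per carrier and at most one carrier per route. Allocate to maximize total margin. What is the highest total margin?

Maximum total: $453k

This is the linear assignment problem.
Optimal: Flint→Route 5 ($102k), Iris→Route 6 ($125k), Pioneer→Route 1 ($91k), Umbra→Route 4 ($135k) — total 102+125+91+135 = $453k.
Next-best assignment: Flint→Route 4, Iris→Route 6, Pioneer→Route 1, Umbra→Route 5 = $439k.
Swapping Pioneer↔Flint (Pioneer→Route 5 $27k, Flint→Route 1 $45k) loses 121.
Checked against all permutations: $453k is optimal.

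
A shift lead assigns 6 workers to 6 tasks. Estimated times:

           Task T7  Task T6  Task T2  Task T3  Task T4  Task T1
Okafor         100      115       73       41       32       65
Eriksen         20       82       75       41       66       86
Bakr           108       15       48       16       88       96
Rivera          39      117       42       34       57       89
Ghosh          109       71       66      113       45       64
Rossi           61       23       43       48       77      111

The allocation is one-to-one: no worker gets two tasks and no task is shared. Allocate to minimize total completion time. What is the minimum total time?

Optimal: Okafor→Task T4 (32 min), Eriksen→Task T7 (20 min), Bakr→Task T3 (16 min), Rivera→Task T2 (42 min), Ghosh→Task T1 (64 min), Rossi→Task T6 (23 min) — total 32+20+16+42+64+23 = 197 min.
Min-entry greedy (repeatedly take the single cheapest remaining cell) gives 208 min, worse by 11.
No other one-to-one assignment undercuts 197 min.

Minimum total: 197 min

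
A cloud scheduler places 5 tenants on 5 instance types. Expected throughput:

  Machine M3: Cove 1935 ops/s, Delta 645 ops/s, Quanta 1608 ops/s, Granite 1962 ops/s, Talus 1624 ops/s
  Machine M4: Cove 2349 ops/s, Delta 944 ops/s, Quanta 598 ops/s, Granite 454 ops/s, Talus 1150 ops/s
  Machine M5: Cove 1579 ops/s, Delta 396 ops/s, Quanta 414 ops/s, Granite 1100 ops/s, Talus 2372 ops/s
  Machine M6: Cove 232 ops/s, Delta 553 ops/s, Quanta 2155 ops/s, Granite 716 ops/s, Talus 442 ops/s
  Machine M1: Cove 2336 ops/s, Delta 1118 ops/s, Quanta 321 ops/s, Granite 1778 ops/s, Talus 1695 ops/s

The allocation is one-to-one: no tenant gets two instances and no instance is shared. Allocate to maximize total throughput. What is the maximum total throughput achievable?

Optimal: Cove→Machine M4 (2349 ops/s), Delta→Machine M1 (1118 ops/s), Quanta→Machine M6 (2155 ops/s), Granite→Machine M3 (1962 ops/s), Talus→Machine M5 (2372 ops/s) — total 2349+1118+2155+1962+2372 = 9956 ops/s.
Next-best assignment: Cove→Machine M1, Delta→Machine M4, Quanta→Machine M6, Granite→Machine M3, Talus→Machine M5 = 9769 ops/s.
Checked against all permutations: 9956 ops/s is optimal.

Max total: 9956 ops/s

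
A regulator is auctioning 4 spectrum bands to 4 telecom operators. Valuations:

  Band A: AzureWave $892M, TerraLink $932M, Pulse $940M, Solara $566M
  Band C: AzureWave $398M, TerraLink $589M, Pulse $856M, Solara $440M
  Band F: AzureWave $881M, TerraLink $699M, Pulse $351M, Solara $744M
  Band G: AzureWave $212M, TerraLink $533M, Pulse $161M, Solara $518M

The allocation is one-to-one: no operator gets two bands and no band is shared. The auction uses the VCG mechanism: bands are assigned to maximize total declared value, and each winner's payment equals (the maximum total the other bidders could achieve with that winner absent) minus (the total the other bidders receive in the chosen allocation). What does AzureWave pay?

Efficient allocation: AzureWave→Band F ($881M), TerraLink→Band A ($932M), Pulse→Band C ($856M), Solara→Band G ($518M); total welfare W = $3187M.
AzureWave receives Band F at value $881M, so the others get W − 881 = $2306M.
Without AzureWave: best allocation of the remaining 3 bidders over all 4 bands is TerraLink→Band A ($932M), Pulse→Band C ($856M), Solara→Band F ($744M), total $2532M.
VCG payment = (others' best without AzureWave) − (others' welfare with AzureWave) = 2532 − 2306 = $226M.

AzureWave pays $226M.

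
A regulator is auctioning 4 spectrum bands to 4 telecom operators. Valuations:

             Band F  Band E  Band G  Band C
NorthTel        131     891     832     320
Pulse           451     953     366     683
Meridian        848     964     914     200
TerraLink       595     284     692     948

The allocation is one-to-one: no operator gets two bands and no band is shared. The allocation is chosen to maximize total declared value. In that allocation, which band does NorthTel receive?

Optimal: NorthTel→Band G ($832M), Pulse→Band E ($953M), Meridian→Band F ($848M), TerraLink→Band C ($948M) — total 832+953+848+948 = $3581M.
Row-greedy (each operator in turn takes its best remaining band) gives $3083M, worse by 498.
Next-best assignment: NorthTel→Band E, Pulse→Band F, Meridian→Band G, TerraLink→Band C = $3204M.
Swapping NorthTel↔TerraLink (NorthTel→Band C $320M, TerraLink→Band G $692M) loses 768.
Checked against all permutations: $3581M is optimal.
NorthTel's own top band is Band E ($891M), but forcing NorthTel→Band E and reassigning the rest optimally gives only $3204M — worse by 377.

NorthTel receives Band G.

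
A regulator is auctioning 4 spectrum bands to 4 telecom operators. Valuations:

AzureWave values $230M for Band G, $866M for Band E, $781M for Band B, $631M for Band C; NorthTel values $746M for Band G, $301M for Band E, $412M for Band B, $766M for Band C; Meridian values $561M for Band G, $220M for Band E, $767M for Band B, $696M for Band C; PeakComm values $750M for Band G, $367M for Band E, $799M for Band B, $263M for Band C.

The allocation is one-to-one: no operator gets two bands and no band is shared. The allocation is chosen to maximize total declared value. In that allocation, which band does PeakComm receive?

Optimal: AzureWave→Band E ($866M), NorthTel→Band C ($766M), Meridian→Band B ($767M), PeakComm→Band G ($750M) — total 866+766+767+750 = $3149M.
Max-entry greedy (repeatedly take the single best remaining cell) gives $2992M, worse by 157.
Every other assignment is strictly worse.
PeakComm's own top band is Band B ($799M), but forcing PeakComm→Band B and reassigning the rest optimally gives only $3107M — worse by 42.

PeakComm receives Band G.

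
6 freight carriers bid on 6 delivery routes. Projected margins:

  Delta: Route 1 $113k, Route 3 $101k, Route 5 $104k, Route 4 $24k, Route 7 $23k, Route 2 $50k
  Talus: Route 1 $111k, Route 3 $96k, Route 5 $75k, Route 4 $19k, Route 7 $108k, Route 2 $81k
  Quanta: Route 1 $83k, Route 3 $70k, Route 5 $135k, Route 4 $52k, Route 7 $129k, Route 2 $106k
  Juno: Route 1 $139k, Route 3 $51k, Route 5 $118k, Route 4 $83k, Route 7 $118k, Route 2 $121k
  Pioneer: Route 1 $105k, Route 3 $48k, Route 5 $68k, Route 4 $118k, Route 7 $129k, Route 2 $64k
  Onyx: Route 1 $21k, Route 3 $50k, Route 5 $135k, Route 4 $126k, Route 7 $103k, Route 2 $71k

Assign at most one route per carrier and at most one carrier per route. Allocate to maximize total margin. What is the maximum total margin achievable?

Treat this as an assignment problem: match each carrier to one route.
Optimal: Delta→Route 3 ($101k), Talus→Route 1 ($111k), Quanta→Route 5 ($135k), Juno→Route 2 ($121k), Pioneer→Route 7 ($129k), Onyx→Route 4 ($126k) — total 101+111+135+121+129+126 = $723k.

Maximum total: $723k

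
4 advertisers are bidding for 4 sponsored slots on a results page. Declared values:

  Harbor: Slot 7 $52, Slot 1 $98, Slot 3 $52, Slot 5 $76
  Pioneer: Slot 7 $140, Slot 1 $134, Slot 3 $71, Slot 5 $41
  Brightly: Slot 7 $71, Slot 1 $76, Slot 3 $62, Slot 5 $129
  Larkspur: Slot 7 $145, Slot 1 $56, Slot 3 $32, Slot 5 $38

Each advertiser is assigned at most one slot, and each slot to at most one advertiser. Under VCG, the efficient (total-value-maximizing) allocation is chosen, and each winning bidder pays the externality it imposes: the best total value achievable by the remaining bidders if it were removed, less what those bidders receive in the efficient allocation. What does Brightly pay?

Efficient allocation: Harbor→Slot 3 ($52), Pioneer→Slot 1 ($134), Brightly→Slot 5 ($129), Larkspur→Slot 7 ($145); total welfare W = $460.
Brightly receives Slot 5 at value $129, so the others get W − 129 = $331.
Without Brightly: best allocation of the remaining 3 bidders over all 4 slots is Harbor→Slot 5 ($76), Pioneer→Slot 1 ($134), Larkspur→Slot 7 ($145), total $355.
VCG payment = (others' best without Brightly) − (others' welfare with Brightly) = 355 − 331 = $24.

Brightly pays $24.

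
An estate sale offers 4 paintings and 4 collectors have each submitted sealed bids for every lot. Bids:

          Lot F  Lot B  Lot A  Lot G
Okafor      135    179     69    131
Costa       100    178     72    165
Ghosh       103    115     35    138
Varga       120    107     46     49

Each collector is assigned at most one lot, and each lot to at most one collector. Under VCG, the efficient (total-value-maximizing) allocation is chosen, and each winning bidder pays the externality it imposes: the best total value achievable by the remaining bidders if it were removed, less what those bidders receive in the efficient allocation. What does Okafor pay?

Okafor pays $106.

Efficient allocation: Okafor→Lot B ($179), Costa→Lot A ($72), Ghosh→Lot G ($138), Varga→Lot F ($120); total welfare W = $509.
Okafor receives Lot B at value $179, so the others get W − 179 = $330.
Without Okafor: best allocation of the remaining 3 bidders over all 4 lots is Costa→Lot B ($178), Ghosh→Lot G ($138), Varga→Lot F ($120), total $436.
VCG payment = (others' best without Okafor) − (others' welfare with Okafor) = 436 − 330 = $106.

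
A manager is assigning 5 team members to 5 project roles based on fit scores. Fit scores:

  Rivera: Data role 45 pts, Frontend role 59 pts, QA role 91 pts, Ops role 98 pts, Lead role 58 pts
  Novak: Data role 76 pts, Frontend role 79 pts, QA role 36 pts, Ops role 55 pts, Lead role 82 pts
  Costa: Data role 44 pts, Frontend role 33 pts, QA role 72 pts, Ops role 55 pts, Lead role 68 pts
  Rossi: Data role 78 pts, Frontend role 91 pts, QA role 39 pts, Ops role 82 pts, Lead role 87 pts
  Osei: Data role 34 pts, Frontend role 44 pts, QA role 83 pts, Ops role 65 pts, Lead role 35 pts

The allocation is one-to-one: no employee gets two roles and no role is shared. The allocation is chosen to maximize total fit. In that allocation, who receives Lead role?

Costa receives Lead role.

Optimal: Rivera→Ops role (98 pts), Novak→Data role (76 pts), Costa→Lead role (68 pts), Rossi→Frontend role (91 pts), Osei→QA role (83 pts) — total 98+76+68+91+83 = 416 pts.
Costa's own top role is QA role (72 pts), but forcing Costa→QA role and reassigning the rest optimally gives only 377 pts — worse by 39.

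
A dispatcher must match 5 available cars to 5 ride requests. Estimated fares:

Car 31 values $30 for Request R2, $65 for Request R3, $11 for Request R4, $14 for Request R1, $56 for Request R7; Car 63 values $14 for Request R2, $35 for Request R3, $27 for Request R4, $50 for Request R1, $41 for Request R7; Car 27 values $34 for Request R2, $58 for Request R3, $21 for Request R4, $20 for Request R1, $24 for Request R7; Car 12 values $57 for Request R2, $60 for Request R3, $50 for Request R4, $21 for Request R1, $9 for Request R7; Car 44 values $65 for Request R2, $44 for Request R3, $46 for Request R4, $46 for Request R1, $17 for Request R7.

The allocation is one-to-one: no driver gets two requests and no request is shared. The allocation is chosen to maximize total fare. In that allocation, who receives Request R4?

This is a one-to-one assignment (maximum-weight bipartite matching).
Optimal: Car 31→Request R7 ($56), Car 63→Request R1 ($50), Car 27→Request R3 ($58), Car 12→Request R4 ($50), Car 44→Request R2 ($65) — total 56+50+58+50+65 = $279.
Column-greedy (each request in turn goes to its best remaining driver) gives $254, worse by 25.
No other one-to-one assignment exceeds $279.
Car 12's own top request is Request R3 ($60), but forcing Car 12→Request R3 and reassigning the rest optimally gives only $252 — worse by 27.

Car 12 receives Request R4.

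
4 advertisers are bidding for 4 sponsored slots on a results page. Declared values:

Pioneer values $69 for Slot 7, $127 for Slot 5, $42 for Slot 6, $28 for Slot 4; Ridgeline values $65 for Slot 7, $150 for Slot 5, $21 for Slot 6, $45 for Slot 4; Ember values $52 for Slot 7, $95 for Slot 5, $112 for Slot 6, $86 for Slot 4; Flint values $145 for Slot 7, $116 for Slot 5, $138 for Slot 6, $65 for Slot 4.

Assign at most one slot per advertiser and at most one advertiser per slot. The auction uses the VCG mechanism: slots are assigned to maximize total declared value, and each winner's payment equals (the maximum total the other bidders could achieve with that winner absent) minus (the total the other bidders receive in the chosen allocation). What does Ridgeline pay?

Ridgeline pays $91.

Efficient allocation: Pioneer→Slot 7 ($69), Ridgeline→Slot 5 ($150), Ember→Slot 4 ($86), Flint→Slot 6 ($138); total welfare W = $443.
Ridgeline receives Slot 5 at value $150, so the others get W − 150 = $293.
Without Ridgeline: best allocation of the remaining 3 bidders over all 4 slots is Pioneer→Slot 5 ($127), Ember→Slot 6 ($112), Flint→Slot 7 ($145), total $384.
VCG payment = (others' best without Ridgeline) − (others' welfare with Ridgeline) = 384 − 293 = $91.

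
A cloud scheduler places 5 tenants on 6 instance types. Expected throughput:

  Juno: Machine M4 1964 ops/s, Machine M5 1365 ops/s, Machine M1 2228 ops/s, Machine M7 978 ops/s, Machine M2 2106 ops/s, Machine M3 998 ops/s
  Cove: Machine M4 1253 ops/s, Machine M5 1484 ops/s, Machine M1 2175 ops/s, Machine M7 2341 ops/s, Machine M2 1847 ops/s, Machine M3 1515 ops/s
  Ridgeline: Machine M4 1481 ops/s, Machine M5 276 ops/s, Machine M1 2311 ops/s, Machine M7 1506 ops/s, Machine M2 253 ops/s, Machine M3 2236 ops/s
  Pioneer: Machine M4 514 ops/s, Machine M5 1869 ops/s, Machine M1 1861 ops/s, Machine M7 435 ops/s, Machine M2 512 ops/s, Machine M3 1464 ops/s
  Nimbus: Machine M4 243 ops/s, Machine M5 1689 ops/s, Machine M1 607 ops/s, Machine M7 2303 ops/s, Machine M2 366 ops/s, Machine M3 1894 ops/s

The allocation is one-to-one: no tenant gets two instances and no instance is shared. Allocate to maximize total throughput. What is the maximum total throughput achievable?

Max total: 10689 ops/s

Optimal: Juno→Machine M2 (2106 ops/s), Cove→Machine M1 (2175 ops/s), Ridgeline→Machine M3 (2236 ops/s), Pioneer→Machine M5 (1869 ops/s), Nimbus→Machine M7 (2303 ops/s) — total 2106+2175+2236+1869+2303 = 10689 ops/s.
Max-entry greedy (repeatedly take the single best remaining cell) gives 10521 ops/s, worse by 168.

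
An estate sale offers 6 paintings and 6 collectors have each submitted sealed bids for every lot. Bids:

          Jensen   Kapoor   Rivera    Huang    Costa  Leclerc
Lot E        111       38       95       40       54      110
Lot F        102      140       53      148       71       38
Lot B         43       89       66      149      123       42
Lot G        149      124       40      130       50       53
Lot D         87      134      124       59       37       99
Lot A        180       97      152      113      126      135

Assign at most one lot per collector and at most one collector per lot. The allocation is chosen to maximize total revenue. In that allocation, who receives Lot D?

Optimal: Jensen→Lot G ($149), Kapoor→Lot D ($134), Rivera→Lot A ($152), Huang→Lot F ($148), Costa→Lot B ($123), Leclerc→Lot E ($110) — total 149+134+152+148+123+110 = $816.
Row-greedy (each collector in turn takes its best remaining lot) gives $700, worse by 116.
Kapoor's own top lot is Lot F ($140), but forcing Kapoor→Lot F and reassigning the rest optimally gives only $807 — worse by 9.

Kapoor receives Lot D.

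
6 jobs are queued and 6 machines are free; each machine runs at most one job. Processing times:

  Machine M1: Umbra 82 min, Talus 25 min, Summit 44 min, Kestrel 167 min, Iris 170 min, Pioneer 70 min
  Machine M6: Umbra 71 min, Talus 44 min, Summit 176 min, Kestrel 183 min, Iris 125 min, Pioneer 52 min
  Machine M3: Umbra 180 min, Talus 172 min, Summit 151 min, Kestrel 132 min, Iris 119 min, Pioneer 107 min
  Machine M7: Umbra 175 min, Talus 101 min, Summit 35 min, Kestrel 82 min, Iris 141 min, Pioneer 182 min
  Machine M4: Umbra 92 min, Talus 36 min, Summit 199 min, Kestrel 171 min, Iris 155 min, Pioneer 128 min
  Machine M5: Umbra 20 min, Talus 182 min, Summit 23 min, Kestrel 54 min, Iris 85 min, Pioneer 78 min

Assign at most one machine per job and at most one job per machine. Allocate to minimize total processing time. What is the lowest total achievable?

Min total: 353 min

Optimal: Umbra→Machine M5 (20 min), Talus→Machine M4 (36 min), Summit→Machine M1 (44 min), Kestrel→Machine M7 (82 min), Iris→Machine M3 (119 min), Pioneer→Machine M6 (52 min) — total 20+36+44+82+119+52 = 353 min.
Row-greedy (each job in turn takes its cheapest remaining machine) gives 465 min, worse by 112.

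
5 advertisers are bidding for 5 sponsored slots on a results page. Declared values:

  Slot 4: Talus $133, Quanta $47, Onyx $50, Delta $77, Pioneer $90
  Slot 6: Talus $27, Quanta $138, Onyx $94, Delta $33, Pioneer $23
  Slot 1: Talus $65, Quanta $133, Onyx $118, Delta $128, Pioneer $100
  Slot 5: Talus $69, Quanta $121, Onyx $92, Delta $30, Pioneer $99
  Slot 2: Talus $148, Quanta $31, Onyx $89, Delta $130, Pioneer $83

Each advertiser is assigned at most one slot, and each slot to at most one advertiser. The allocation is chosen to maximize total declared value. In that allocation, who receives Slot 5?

Pioneer receives Slot 5.

This is the linear assignment problem.
Optimal: Talus→Slot 4 ($133), Quanta→Slot 6 ($138), Onyx→Slot 1 ($118), Delta→Slot 2 ($130), Pioneer→Slot 5 ($99) — total 133+138+118+130+99 = $618.
Checked against all permutations: $618 is optimal.
Pioneer's own top slot is Slot 1 ($100), but forcing Pioneer→Slot 1 and reassigning the rest optimally gives only $593 — worse by 25.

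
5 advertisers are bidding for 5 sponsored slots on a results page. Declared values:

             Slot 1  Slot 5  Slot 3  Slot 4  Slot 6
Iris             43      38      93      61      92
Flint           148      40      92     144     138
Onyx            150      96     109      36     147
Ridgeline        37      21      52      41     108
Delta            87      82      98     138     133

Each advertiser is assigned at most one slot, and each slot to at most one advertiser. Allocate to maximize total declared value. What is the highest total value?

Max total: $583

Optimal: Iris→Slot 3 ($93), Flint→Slot 1 ($148), Onyx→Slot 5 ($96), Ridgeline→Slot 6 ($108), Delta→Slot 4 ($138) — total 93+148+96+108+138 = $583.
Max-entry greedy (repeatedly take the single best remaining cell) gives $541, worse by 42.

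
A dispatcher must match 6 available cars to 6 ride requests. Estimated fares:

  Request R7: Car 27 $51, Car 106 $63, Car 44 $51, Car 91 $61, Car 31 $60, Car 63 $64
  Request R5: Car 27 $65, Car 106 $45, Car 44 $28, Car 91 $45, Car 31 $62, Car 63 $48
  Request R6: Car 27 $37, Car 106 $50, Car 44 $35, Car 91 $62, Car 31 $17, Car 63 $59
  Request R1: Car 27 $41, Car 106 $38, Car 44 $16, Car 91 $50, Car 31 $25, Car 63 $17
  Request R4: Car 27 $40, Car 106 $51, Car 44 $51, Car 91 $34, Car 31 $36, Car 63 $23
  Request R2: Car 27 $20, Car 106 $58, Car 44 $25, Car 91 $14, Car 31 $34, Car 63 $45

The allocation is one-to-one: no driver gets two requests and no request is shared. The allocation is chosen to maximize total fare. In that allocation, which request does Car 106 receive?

Car 106 receives Request R2.

Optimal: Car 27→Request R5 ($65), Car 106→Request R2 ($58), Car 44→Request R4 ($51), Car 91→Request R1 ($50), Car 31→Request R7 ($60), Car 63→Request R6 ($59) — total 65+58+51+50+60+59 = $343.
Max-entry greedy (repeatedly take the single best remaining cell) gives $325, worse by 18.
Swapping Car 106↔Car 63 (Car 106→Request R6 $50, Car 63→Request R2 $45) loses 22.
Every other assignment is strictly worse.
Car 106's own top request is Request R7 ($63), but forcing Car 106→Request R7 and reassigning the rest optimally gives only $324 — worse by 19.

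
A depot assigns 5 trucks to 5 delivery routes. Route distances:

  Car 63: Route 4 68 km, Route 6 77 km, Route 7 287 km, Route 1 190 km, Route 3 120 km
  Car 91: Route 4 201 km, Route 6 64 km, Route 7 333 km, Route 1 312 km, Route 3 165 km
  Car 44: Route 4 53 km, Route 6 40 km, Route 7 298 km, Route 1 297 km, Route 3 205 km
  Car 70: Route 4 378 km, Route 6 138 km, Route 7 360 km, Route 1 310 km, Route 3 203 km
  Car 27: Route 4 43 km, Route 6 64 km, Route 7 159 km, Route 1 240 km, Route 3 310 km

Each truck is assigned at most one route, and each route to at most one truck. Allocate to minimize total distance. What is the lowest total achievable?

Minimum total: 669 km

This is a one-to-one assignment (minimum-cost bipartite matching).
Optimal: Car 63→Route 1 (190 km), Car 91→Route 6 (64 km), Car 44→Route 4 (53 km), Car 70→Route 3 (203 km), Car 27→Route 7 (159 km) — total 190+64+53+203+159 = 669 km.
Row-greedy (each truck in turn takes its cheapest remaining route) gives 806 km, worse by 137.
Next-best assignment: Car 63→Route 1, Car 91→Route 3, Car 44→Route 4, Car 70→Route 6, Car 27→Route 7 = 705 km.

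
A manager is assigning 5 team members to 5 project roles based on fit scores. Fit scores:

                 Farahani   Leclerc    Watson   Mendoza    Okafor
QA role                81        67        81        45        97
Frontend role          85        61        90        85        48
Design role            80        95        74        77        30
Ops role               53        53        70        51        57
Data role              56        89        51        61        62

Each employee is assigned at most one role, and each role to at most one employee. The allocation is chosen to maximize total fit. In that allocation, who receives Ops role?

This is a one-to-one assignment (maximum-weight bipartite matching).
Optimal: Farahani→Design role (80 pts), Leclerc→Data role (89 pts), Watson→Ops role (70 pts), Mendoza→Frontend role (85 pts), Okafor→QA role (97 pts) — total 80+89+70+85+97 = 421 pts.
Watson's own top role is Frontend role (90 pts), but forcing Watson→Frontend role and reassigning the rest optimally gives only 407 pts — worse by 14.

Watson receives Ops role.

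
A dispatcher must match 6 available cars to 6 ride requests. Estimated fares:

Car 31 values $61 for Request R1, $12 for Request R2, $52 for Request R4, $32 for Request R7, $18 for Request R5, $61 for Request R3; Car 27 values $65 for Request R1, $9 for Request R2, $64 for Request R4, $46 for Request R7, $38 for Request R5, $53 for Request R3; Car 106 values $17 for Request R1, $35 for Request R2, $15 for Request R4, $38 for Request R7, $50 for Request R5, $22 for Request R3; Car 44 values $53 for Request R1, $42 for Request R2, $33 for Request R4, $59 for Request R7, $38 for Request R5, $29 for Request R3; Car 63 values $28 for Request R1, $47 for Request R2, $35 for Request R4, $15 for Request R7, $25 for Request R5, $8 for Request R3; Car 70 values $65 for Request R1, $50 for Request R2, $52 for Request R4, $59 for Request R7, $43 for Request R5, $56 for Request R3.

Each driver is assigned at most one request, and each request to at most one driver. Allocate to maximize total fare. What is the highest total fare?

Optimal: Car 31→Request R3 ($61), Car 27→Request R4 ($64), Car 106→Request R5 ($50), Car 44→Request R7 ($59), Car 63→Request R2 ($47), Car 70→Request R1 ($65) — total 61+64+50+59+47+65 = $346.
Max-entry greedy (repeatedly take the single best remaining cell) gives $334, worse by 12.
Next-best assignment: Car 31→Request R1, Car 27→Request R4, Car 106→Request R5, Car 44→Request R7, Car 63→Request R2, Car 70→Request R3 = $337.

Max total: $346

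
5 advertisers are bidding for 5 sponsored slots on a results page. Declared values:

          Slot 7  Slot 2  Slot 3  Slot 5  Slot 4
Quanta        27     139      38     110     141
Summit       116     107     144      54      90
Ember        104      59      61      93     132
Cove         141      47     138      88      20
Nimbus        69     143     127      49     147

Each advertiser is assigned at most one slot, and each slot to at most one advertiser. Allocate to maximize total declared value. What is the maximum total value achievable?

Optimal: Quanta→Slot 5 ($110), Summit→Slot 3 ($144), Ember→Slot 4 ($132), Cove→Slot 7 ($141), Nimbus→Slot 2 ($143) — total 110+144+132+141+143 = $670.
Max-entry greedy (repeatedly take the single best remaining cell) gives $664, worse by 6.

Maximum total: $670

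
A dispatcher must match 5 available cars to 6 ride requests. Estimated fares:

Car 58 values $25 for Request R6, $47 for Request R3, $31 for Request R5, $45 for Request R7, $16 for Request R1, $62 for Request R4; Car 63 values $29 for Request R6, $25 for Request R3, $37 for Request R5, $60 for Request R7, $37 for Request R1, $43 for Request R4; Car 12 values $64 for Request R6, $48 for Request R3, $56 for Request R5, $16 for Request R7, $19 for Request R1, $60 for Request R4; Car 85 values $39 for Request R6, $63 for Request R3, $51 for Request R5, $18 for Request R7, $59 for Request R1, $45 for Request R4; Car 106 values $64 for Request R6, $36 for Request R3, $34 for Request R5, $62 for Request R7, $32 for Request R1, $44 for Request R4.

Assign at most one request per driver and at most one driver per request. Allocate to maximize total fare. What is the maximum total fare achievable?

Optimal: Car 58→Request R4 ($62), Car 63→Request R7 ($60), Car 12→Request R5 ($56), Car 85→Request R3 ($63), Car 106→Request R6 ($64) — total 62+60+56+63+64 = $305.
Next-best assignment: Car 58→Request R4, Car 63→Request R7, Car 12→Request R5, Car 85→Request R1, Car 106→Request R6 = $301.
Swapping Car 12↔Car 63 (Car 12→Request R7 $16, Car 63→Request R5 $37) loses 63.
No other one-to-one assignment exceeds $305.

Maximum total: $305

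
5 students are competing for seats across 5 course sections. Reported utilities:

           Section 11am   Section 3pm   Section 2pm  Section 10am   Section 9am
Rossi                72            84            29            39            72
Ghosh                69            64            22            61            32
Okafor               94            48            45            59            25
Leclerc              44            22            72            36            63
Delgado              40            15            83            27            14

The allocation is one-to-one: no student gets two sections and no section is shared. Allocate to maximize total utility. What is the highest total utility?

This is the linear assignment problem.
Optimal: Rossi→Section 3pm (84 points), Ghosh→Section 10am (61 points), Okafor→Section 11am (94 points), Leclerc→Section 9am (63 points), Delgado→Section 2pm (83 points) — total 84+61+94+63+83 = 385 points.
Row-greedy (each student in turn takes its best remaining section) gives 298 points, worse by 87.
Next-best assignment: Rossi→Section 3pm, Ghosh→Section 11am, Okafor→Section 10am, Leclerc→Section 9am, Delgado→Section 2pm = 358 points.
Swapping Delgado↔Okafor (Delgado→Section 11am 40 points, Okafor→Section 2pm 45 points) loses 92.

Maximum total: 385 points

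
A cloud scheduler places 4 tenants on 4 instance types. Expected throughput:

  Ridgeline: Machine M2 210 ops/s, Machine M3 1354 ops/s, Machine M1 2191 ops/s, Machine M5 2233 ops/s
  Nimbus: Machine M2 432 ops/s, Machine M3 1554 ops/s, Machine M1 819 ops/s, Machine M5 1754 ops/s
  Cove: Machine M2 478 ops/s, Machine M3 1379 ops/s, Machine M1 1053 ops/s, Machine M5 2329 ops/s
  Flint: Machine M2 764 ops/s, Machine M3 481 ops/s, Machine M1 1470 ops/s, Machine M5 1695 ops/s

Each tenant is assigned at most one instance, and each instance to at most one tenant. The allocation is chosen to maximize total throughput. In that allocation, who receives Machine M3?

Nimbus receives Machine M3.

Treat this as an assignment problem: match each tenant to one instance.
Optimal: Ridgeline→Machine M1 (2191 ops/s), Nimbus→Machine M3 (1554 ops/s), Cove→Machine M5 (2329 ops/s), Flint→Machine M2 (764 ops/s) — total 2191+1554+2329+764 = 6838 ops/s.
Row-greedy (each tenant in turn takes its best remaining instance) gives 5604 ops/s, worse by 1234.
Checked against all permutations: 6838 ops/s is optimal.
Nimbus's own top instance is Machine M5 (1754 ops/s), but forcing Nimbus→Machine M5 and reassigning the rest optimally gives only 6088 ops/s — worse by 750.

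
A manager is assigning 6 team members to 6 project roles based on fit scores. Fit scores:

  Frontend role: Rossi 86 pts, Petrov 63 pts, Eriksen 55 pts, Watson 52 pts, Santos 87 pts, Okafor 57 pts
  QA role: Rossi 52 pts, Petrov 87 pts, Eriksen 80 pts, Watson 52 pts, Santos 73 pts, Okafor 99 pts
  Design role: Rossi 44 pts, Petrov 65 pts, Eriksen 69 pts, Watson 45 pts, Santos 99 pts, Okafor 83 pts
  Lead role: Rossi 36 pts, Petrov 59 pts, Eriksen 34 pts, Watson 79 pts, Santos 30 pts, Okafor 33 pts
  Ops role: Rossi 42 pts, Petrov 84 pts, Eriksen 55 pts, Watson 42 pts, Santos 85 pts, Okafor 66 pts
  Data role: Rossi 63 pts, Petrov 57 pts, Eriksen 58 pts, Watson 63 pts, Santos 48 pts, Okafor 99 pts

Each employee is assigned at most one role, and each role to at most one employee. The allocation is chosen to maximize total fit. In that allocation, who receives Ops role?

Petrov receives Ops role.

Treat this as an assignment problem: match each employee to one role.
Optimal: Rossi→Frontend role (86 pts), Petrov→Ops role (84 pts), Eriksen→QA role (80 pts), Watson→Lead role (79 pts), Santos→Design role (99 pts), Okafor→Data role (99 pts) — total 86+84+80+79+99+99 = 527 pts.
Swapping Eriksen↔Santos (Eriksen→Design role 69 pts, Santos→QA role 73 pts) loses 37.
Checked against all permutations: 527 pts is optimal.
Petrov's own top role is QA role (87 pts), but forcing Petrov→QA role and reassigning the rest optimally gives only 505 pts — worse by 22.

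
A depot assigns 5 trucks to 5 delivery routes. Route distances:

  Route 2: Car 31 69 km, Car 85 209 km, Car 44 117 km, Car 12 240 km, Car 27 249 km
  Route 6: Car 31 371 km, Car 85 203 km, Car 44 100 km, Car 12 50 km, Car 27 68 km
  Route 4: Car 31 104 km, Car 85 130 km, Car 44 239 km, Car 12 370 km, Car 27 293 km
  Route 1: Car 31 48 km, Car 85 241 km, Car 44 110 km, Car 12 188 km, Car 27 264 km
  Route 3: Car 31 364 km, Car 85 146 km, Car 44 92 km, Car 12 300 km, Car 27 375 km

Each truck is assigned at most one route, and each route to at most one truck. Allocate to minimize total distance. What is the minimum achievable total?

Optimal: Car 31→Route 2 (69 km), Car 85→Route 4 (130 km), Car 44→Route 3 (92 km), Car 12→Route 1 (188 km), Car 27→Route 6 (68 km) — total 69+130+92+188+68 = 547 km.
Column-greedy (each route in turn goes to its cheapest remaining truck) gives 734 km, worse by 187.
Every other assignment is strictly worse.

Min total: 547 km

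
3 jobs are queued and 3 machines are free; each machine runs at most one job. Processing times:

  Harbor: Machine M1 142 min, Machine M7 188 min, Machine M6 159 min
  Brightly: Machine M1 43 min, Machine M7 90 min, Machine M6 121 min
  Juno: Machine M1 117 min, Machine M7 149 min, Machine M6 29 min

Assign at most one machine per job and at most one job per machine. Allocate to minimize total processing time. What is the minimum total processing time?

Optimal: Harbor→Machine M7 (188 min), Brightly→Machine M1 (43 min), Juno→Machine M6 (29 min) — total 188+43+29 = 260 min.
Column-greedy (each machine in turn goes to its cheapest remaining job) gives 351 min, worse by 91.

Min total: 260 min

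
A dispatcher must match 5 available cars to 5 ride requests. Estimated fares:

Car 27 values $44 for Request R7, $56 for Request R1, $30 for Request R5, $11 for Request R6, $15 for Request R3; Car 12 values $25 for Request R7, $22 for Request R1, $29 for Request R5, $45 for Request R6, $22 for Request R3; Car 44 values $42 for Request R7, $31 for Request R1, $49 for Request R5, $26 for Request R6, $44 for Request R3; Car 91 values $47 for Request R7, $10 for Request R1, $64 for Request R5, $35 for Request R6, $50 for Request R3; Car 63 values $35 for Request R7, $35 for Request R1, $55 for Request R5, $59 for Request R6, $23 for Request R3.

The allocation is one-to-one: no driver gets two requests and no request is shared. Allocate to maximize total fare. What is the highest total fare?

Treat this as an assignment problem: match each driver to one request.
Optimal: Car 27→Request R1 ($56), Car 12→Request R7 ($25), Car 44→Request R3 ($44), Car 91→Request R5 ($64), Car 63→Request R6 ($59) — total 56+25+44+64+59 = $248.
Column-greedy (each request in turn goes to its best remaining driver) gives $247, worse by 1.
Swapping Car 27↔Car 63 (Car 27→Request R6 $11, Car 63→Request R1 $35) loses 69.

Max total: $248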